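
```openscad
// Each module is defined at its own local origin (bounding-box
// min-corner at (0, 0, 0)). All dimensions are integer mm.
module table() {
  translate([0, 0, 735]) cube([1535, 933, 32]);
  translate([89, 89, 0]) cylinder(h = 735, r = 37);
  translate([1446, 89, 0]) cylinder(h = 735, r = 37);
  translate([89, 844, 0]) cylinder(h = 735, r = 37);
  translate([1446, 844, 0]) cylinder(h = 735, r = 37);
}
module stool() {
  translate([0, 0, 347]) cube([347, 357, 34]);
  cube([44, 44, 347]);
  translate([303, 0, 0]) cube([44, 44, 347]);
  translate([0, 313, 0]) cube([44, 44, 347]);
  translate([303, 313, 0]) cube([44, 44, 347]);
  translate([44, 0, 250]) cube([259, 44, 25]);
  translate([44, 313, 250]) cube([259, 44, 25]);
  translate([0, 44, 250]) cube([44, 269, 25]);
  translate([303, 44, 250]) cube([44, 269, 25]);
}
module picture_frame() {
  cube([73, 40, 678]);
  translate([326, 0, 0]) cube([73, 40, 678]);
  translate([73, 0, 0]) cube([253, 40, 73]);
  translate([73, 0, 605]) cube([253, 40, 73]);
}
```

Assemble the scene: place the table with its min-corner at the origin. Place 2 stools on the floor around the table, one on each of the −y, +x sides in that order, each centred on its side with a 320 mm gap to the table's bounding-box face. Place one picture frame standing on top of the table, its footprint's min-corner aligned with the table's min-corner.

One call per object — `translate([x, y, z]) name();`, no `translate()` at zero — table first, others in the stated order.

table();
translate([594, -677, 0]) stool();
translate([1855, 288, 0]) stool();
translate([0, 0, 767]) picture_frame();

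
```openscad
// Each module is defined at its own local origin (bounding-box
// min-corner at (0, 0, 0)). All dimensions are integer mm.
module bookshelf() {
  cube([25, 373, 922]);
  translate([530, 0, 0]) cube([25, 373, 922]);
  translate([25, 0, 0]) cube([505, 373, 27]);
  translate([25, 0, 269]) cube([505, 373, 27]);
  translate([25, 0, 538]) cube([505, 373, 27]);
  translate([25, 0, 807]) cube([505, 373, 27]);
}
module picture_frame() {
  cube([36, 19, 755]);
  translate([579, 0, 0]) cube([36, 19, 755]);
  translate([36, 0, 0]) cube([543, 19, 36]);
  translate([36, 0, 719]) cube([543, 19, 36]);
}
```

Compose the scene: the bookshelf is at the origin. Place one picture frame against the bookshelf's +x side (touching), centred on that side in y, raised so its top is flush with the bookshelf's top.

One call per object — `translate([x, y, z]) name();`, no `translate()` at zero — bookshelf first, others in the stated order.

bookshelf();
translate([555, 177, 167]) picture_frame();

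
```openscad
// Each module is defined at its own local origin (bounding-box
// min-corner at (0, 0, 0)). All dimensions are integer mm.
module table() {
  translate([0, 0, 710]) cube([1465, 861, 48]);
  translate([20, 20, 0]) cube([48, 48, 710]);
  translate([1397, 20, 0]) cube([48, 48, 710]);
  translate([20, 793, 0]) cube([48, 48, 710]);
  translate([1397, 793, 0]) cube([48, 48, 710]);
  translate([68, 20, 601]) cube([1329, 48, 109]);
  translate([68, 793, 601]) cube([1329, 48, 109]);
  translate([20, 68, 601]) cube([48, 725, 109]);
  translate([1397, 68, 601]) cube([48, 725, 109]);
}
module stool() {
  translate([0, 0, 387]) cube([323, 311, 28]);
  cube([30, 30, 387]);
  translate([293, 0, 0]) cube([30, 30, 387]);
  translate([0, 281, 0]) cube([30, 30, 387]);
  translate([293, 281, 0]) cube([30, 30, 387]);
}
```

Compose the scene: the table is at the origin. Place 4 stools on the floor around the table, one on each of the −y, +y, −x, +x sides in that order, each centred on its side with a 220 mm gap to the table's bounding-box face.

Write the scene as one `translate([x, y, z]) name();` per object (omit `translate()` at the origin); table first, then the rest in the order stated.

table();
translate([571, -531, 0]) stool();
translate([571, 1081, 0]) stool();
translate([-543, 275, 0]) stool();
translate([1685, 275, 0]) stool();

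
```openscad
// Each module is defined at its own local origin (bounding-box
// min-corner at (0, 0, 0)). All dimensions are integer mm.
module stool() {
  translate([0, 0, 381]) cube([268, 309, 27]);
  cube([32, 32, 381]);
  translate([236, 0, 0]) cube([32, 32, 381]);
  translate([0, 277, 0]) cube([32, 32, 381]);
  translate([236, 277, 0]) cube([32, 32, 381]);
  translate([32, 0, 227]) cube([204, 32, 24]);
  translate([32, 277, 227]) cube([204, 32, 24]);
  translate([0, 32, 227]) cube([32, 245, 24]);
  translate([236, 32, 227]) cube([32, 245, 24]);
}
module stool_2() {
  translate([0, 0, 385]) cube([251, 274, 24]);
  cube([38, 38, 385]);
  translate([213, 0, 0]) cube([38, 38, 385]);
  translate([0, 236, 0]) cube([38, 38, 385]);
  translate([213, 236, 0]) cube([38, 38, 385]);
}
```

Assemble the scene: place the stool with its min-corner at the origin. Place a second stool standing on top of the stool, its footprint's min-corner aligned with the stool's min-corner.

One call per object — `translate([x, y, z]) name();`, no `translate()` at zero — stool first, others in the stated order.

stool();
translate([0, 0, 408]) stool_2();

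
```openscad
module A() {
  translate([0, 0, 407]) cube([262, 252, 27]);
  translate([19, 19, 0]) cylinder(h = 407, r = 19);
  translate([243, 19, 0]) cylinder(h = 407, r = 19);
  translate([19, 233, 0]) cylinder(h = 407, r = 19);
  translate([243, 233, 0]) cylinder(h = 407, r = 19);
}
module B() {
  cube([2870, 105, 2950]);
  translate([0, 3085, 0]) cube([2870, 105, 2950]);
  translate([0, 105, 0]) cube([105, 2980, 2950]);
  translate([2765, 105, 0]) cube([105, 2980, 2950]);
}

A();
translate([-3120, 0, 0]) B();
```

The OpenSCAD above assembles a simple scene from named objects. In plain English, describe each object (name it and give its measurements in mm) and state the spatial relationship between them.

A is a four-legged stool. The seat is a 262×252×27 mm slab whose top surface is at z = 434 mm; four round legs, each 38 mm in diameter, run from the floor (z = 0) to the underside of the seat, each leg's axis is inset half a diameter from the nearest pair of seat edges (so the leg's bounding box is flush with the corner).

B is a box-shaped house frame (walls only): outside footprint 2870×3190 mm, wall height 2950 mm, wall thickness 105 mm. The two y-facing walls run the full x-width; the two x-facing walls fit between the inner faces of the y-facing walls.

The house frame is on the floor beside the stool on its −x side.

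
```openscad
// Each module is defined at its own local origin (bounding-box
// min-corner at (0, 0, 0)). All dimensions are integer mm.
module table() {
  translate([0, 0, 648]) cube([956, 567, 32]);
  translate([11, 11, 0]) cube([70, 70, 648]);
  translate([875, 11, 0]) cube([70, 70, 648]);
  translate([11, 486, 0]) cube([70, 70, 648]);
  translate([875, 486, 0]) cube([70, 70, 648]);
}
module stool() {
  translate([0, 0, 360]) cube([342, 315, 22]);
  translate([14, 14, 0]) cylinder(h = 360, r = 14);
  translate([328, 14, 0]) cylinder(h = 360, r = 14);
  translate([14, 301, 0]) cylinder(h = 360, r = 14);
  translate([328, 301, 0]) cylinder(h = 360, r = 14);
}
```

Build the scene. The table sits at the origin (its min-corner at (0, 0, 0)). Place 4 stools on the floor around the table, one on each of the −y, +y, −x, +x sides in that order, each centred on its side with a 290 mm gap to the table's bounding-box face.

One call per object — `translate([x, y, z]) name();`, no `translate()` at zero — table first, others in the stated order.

table();
translate([307, -605, 0]) stool();
translate([307, 857, 0]) stool();
translate([-632, 126, 0]) stool();
translate([1246, 126, 0]) stool();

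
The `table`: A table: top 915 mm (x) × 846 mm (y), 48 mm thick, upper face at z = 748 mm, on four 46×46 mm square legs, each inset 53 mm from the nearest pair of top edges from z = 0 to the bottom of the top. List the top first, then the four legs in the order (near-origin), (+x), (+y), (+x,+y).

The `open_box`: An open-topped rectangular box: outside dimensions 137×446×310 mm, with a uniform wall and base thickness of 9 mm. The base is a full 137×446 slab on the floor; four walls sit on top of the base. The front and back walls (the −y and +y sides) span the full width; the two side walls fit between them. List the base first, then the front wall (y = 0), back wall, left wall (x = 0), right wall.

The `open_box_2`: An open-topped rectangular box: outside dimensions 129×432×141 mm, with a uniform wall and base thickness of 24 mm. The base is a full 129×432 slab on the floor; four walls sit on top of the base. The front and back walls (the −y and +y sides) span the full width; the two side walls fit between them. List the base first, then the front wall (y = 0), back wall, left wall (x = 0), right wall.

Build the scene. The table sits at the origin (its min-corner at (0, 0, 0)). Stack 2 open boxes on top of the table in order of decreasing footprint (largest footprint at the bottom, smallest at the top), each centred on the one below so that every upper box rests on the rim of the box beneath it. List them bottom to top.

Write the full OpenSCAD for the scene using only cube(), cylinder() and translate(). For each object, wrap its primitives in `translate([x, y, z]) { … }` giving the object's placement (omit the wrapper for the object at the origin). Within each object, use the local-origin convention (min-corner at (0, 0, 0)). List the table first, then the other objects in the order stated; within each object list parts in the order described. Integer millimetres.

translate([0, 0, 700]) cube([915, 846, 48]);
translate([53, 53, 0]) cube([46, 46, 700]);
translate([816, 53, 0]) cube([46, 46, 700]);
translate([53, 747, 0]) cube([46, 46, 700]);
translate([816, 747, 0]) cube([46, 46, 700]);
translate([389, 200, 748]) {
  cube([137, 446, 9]);
  translate([0, 0, 9]) cube([137, 9, 301]);
  translate([0, 437, 9]) cube([137, 9, 301]);
  translate([0, 9, 9]) cube([9, 428, 301]);
  translate([128, 9, 9]) cube([9, 428, 301]);
}
translate([393, 207, 1058]) {
  cube([129, 432, 24]);
  translate([0, 0, 24]) cube([129, 24, 117]);
  translate([0, 408, 24]) cube([129, 24, 117]);
  translate([0, 24, 24]) cube([24, 384, 117]);
  translate([105, 24, 24]) cube([24, 384, 117]);
}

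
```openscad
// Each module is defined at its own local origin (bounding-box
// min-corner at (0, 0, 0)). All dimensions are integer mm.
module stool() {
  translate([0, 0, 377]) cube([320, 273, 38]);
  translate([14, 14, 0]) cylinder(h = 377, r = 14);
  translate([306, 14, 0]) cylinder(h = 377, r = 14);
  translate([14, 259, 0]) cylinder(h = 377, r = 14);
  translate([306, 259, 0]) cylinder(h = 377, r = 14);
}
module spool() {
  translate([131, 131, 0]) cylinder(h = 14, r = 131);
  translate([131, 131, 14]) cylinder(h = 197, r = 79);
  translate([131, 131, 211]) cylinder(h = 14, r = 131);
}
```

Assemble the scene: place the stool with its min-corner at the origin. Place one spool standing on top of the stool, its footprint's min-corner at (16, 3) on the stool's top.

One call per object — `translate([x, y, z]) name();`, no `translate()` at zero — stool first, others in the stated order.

stool();
translate([16, 3, 415]) spool();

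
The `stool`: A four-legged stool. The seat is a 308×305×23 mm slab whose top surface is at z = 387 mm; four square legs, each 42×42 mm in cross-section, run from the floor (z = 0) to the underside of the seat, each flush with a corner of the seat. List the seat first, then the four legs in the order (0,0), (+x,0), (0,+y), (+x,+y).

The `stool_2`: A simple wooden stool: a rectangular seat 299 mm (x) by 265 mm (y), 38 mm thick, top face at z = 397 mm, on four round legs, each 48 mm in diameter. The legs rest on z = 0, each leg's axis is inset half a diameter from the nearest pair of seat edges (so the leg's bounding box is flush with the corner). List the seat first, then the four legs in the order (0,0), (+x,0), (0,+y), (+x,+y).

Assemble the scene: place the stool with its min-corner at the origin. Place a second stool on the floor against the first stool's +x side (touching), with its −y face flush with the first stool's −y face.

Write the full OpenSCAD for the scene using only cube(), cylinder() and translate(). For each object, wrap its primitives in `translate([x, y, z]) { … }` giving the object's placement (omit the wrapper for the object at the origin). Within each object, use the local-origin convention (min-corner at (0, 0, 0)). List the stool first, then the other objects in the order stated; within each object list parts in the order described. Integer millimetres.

translate([0, 0, 364]) cube([308, 305, 23]);
cube([42, 42, 364]);
translate([266, 0, 0]) cube([42, 42, 364]);
translate([0, 263, 0]) cube([42, 42, 364]);
translate([266, 263, 0]) cube([42, 42, 364]);
translate([308, 0, 0]) {
  translate([0, 0, 359]) cube([299, 265, 38]);
  translate([24, 24, 0]) cylinder(h = 359, r = 24);
  translate([275, 24, 0]) cylinder(h = 359, r = 24);
  translate([24, 241, 0]) cylinder(h = 359, r = 24);
  translate([275, 241, 0]) cylinder(h = 359, r = 24);
}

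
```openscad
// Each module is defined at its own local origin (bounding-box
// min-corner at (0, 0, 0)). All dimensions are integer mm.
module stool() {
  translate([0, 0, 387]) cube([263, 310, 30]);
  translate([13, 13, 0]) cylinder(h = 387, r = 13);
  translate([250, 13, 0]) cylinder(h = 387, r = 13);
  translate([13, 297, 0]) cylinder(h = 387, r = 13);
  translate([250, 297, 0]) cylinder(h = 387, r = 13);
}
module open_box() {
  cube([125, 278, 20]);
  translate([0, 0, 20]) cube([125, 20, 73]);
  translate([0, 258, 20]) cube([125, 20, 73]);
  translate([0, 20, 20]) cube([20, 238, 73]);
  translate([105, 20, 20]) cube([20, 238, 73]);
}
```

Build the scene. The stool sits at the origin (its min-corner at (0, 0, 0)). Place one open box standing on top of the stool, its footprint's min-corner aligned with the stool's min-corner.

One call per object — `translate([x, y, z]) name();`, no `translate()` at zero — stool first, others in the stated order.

stool();
translate([0, 0, 417]) open_box();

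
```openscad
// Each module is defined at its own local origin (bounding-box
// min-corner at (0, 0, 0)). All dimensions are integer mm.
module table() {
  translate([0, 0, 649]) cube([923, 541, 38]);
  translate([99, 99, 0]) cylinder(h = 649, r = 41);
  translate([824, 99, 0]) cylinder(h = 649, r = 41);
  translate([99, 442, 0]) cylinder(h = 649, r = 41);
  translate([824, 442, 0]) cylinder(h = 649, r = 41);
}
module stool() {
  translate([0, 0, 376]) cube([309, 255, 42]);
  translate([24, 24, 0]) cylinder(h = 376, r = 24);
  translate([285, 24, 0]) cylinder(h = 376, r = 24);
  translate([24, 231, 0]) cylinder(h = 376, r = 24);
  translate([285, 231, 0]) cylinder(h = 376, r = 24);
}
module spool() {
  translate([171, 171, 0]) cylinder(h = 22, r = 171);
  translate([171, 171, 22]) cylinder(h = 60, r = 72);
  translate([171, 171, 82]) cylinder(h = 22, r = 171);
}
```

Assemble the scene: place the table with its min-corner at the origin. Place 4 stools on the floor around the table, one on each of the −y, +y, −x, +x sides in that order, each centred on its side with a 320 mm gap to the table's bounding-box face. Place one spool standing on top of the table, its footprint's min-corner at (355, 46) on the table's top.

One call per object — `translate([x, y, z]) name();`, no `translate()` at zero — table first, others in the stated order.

table();
translate([307, -575, 0]) stool();
translate([307, 861, 0]) stool();
translate([-629, 143, 0]) stool();
translate([1243, 143, 0]) stool();
translate([355, 46, 687]) spool();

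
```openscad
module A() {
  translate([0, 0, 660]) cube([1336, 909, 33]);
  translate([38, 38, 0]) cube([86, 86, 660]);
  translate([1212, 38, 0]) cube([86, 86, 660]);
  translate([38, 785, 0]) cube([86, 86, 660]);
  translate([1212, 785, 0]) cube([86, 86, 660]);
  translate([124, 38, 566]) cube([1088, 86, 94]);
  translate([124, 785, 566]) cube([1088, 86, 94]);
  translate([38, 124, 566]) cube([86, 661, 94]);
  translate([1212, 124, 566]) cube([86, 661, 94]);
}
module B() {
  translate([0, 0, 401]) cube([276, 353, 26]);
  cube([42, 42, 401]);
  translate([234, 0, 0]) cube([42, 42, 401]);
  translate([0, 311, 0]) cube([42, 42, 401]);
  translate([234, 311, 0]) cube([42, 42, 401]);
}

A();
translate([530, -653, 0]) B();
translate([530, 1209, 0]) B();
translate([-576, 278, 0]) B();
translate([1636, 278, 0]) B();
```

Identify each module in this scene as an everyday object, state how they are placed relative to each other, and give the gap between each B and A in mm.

A is a table. B is a stool. Four stools sit around the table at the −y, +y, −x, +x sides. The gap between each stool and the table is 300 mm.

Each stool's nearest face is 300 mm from the table's bounding box.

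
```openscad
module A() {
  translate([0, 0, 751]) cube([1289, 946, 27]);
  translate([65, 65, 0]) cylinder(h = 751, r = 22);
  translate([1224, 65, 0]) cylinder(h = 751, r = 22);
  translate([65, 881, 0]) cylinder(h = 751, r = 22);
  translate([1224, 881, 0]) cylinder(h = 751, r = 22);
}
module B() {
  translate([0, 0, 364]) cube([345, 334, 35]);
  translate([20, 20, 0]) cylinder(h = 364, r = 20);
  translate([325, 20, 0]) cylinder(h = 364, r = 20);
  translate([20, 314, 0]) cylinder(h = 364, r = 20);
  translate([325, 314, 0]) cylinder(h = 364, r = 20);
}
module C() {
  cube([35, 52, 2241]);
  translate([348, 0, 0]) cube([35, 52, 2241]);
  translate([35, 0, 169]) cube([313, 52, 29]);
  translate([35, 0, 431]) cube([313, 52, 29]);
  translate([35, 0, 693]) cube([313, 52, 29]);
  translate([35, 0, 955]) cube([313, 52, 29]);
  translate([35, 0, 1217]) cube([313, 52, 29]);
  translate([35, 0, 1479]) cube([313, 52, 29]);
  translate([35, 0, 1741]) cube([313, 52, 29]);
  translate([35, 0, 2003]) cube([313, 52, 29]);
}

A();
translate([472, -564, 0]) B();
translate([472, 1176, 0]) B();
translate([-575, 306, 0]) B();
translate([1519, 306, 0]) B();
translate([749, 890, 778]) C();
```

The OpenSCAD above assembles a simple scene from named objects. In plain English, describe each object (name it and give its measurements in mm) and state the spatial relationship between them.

A is a table with a 1289×946 mm rectangular top, 27 mm thick, top surface at z = 778 mm, supported by four round legs of 44 mm diameter, each leg's bounding box inset 43 mm from the nearest pair of top edges, running from the floor.

B is a simple wooden stool: a rectangular seat 345 mm (x) by 334 mm (y), 35 mm thick, top face at z = 399 mm, on four round legs, each 40 mm in diameter. The legs rest on z = 0, each leg's axis is inset half a diameter from the nearest pair of seat edges (so the leg's bounding box is flush with the corner).

C is a wooden ladder with two side rails of 35×52 mm section and 2241 mm height, set 383 mm apart overall. Between them run 8 rectangular rungs (52 mm deep, 29 mm thick), front faces flush with the rails' −y face. The bottom of the first rung is 169 mm above the floor and each subsequent rung is 262 mm higher than the one below.

Four stools sit around the table at the −y, +y, −x, +x sides. The ladder is on top of the table.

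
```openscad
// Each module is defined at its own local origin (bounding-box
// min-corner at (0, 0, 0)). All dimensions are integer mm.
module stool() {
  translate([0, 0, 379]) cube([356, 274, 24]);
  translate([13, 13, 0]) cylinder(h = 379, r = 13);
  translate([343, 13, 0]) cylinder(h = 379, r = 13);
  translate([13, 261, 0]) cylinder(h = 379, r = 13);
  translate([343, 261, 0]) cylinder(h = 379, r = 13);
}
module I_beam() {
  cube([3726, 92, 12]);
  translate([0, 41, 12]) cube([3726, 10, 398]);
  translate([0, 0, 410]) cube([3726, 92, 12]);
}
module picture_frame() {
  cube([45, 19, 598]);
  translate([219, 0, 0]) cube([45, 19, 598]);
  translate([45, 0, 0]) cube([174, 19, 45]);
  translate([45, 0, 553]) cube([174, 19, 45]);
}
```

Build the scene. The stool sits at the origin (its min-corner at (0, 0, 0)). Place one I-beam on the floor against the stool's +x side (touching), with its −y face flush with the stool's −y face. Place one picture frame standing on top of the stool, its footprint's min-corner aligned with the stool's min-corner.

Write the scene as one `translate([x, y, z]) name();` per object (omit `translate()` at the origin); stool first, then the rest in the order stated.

stool();
translate([356, 0, 0]) I_beam();
translate([0, 0, 403]) picture_frame();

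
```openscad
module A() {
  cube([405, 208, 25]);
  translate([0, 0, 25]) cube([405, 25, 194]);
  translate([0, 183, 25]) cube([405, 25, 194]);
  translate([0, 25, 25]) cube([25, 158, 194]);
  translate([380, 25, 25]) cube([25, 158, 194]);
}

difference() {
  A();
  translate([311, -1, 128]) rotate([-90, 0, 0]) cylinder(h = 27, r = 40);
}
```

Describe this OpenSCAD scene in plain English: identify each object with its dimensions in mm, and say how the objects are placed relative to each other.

A is an open-topped rectangular box: outside dimensions 405×208×219 mm, with a uniform wall and base thickness of 25 mm. The base is a full 405×208 slab on the floor; four walls sit on top of the base. The front and back walls (the −y and +y sides) span the full width; the two side walls fit between them.

The open box has a circular hole of radius 40 mm through its front wall, centred at (x = 311, z = 128).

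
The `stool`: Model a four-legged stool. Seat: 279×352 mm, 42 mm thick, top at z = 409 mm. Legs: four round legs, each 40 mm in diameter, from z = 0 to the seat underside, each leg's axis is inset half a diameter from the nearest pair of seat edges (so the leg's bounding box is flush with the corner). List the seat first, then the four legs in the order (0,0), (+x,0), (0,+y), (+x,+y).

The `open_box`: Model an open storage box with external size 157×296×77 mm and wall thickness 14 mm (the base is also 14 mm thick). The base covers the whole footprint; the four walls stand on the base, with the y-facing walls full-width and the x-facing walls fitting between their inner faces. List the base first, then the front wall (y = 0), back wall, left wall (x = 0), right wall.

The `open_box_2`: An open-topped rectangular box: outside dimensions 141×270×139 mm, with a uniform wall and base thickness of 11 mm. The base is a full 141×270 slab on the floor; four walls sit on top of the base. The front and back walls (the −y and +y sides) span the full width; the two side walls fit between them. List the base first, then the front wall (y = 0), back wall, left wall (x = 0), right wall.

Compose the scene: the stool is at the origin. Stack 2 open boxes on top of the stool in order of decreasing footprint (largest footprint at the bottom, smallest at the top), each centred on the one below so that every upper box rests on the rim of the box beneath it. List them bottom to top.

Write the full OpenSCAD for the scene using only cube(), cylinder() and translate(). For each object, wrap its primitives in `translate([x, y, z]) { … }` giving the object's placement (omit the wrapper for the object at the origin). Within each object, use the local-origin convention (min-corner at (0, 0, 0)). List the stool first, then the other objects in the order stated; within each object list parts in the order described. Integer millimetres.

translate([0, 0, 367]) cube([279, 352, 42]);
translate([20, 20, 0]) cylinder(h = 367, r = 20);
translate([259, 20, 0]) cylinder(h = 367, r = 20);
translate([20, 332, 0]) cylinder(h = 367, r = 20);
translate([259, 332, 0]) cylinder(h = 367, r = 20);
translate([61, 28, 409]) {
  cube([157, 296, 14]);
  translate([0, 0, 14]) cube([157, 14, 63]);
  translate([0, 282, 14]) cube([157, 14, 63]);
  translate([0, 14, 14]) cube([14, 268, 63]);
  translate([143, 14, 14]) cube([14, 268, 63]);
}
translate([69, 41, 486]) {
  cube([141, 270, 11]);
  translate([0, 0, 11]) cube([141, 11, 128]);
  translate([0, 259, 11]) cube([141, 11, 128]);
  translate([0, 11, 11]) cube([11, 248, 128]);
  translate([130, 11, 11]) cube([11, 248, 128]);
}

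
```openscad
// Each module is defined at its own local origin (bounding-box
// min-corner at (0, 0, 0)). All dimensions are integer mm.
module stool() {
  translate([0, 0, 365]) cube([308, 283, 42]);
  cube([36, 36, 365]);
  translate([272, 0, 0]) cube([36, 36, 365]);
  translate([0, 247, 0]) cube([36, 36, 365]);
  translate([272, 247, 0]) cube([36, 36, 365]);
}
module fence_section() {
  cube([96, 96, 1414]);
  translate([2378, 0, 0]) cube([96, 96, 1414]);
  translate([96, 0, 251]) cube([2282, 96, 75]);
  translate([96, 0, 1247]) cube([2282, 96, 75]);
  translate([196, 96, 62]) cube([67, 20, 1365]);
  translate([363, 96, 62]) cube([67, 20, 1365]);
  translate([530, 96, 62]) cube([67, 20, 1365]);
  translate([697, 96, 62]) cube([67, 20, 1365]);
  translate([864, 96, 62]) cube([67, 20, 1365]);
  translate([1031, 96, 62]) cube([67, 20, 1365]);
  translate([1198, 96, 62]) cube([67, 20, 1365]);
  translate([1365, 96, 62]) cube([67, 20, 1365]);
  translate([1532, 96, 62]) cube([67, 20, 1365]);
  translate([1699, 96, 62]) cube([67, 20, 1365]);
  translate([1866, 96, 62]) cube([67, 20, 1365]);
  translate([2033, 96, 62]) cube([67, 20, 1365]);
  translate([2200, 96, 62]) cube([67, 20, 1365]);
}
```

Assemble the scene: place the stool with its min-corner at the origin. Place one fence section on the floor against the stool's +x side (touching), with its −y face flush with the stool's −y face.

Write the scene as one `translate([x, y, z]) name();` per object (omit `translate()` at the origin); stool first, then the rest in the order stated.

stool();
translate([308, 0, 0]) fence_section();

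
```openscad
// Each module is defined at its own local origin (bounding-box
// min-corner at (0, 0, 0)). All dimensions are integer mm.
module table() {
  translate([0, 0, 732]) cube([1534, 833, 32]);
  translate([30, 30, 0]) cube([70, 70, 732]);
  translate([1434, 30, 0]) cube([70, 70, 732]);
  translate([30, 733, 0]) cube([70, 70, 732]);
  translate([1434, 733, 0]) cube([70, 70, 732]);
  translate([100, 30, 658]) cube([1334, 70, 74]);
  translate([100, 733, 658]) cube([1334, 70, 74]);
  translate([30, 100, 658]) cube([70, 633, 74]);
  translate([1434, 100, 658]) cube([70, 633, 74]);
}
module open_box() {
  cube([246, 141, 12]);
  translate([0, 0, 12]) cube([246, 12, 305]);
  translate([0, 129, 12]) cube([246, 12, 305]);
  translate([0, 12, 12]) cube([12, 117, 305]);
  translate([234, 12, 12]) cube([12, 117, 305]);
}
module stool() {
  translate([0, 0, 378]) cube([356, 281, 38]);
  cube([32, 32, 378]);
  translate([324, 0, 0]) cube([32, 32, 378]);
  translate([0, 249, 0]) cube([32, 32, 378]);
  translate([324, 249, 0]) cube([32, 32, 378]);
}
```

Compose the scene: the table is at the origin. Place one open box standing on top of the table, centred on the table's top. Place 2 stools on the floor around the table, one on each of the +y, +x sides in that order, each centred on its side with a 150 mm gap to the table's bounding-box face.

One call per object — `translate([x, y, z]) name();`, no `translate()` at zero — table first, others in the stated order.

table();
translate([644, 346, 764]) open_box();
translate([589, 983, 0]) stool();
translate([1684, 276, 0]) stool();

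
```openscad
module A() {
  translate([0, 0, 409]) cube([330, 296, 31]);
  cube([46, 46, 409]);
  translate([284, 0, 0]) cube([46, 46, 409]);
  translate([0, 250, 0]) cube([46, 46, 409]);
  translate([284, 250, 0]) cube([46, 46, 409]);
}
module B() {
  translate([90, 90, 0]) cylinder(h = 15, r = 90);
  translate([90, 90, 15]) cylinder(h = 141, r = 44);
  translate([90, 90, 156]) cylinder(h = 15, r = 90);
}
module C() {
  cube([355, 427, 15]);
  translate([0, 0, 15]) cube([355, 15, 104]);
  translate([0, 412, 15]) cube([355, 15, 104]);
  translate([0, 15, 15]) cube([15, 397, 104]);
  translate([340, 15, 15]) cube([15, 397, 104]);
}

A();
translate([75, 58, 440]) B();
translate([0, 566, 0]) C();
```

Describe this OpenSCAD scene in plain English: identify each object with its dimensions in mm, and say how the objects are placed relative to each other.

A is a simple wooden stool: a rectangular seat 330 mm (x) by 296 mm (y), 31 mm thick, top face at z = 440 mm, on four square legs, each 46×46 mm in cross-section. The legs rest on z = 0, each flush with a corner of the seat.

B is a spool: two coaxial disc flanges of radius 90 mm and thickness 15 mm, joined by a core cylinder of radius 44 mm and height 141 mm. The lower flange rests on z = 0 and the three cylinders share a vertical axis.

C is an open storage box with external size 355×427×119 mm and wall thickness 15 mm (the base is also 15 mm thick). The base covers the whole footprint; the four walls stand on the base, with the y-facing walls full-width and the x-facing walls fitting between their inner faces.

The spool is on top of the stool, centred. The open box is on the floor beside the stool on its +y side.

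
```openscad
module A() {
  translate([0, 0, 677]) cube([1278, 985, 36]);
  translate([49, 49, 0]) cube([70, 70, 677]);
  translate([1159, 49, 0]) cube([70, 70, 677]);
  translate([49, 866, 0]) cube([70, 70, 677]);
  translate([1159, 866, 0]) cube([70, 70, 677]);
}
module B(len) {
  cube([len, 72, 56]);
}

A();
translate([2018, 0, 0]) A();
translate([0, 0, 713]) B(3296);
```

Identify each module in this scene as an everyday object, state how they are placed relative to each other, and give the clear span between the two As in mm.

Second table starts at x = 2018; first ends at x = 1278; clear span = 2018 − 1278 = 740 mm.

A is a table. B is a beam. A beam spans the tops of two tables. The clear span between the two tables is 740 mm.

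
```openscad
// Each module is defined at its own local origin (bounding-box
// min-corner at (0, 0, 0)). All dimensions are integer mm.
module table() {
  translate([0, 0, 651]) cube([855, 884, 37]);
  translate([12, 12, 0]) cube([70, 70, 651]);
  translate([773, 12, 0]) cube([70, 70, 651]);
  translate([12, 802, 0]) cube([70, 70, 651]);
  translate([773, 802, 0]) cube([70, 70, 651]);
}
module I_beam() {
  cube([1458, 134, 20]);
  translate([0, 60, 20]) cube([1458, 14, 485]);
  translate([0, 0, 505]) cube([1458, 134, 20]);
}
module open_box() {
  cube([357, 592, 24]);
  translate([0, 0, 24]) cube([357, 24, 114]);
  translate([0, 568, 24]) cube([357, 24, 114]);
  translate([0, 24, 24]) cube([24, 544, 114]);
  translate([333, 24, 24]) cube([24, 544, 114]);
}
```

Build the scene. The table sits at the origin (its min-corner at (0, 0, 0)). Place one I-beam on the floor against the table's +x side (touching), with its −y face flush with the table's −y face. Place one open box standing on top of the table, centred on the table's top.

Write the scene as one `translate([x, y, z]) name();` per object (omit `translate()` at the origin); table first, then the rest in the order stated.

table();
translate([855, 0, 0]) I_beam();
translate([249, 146, 688]) open_box();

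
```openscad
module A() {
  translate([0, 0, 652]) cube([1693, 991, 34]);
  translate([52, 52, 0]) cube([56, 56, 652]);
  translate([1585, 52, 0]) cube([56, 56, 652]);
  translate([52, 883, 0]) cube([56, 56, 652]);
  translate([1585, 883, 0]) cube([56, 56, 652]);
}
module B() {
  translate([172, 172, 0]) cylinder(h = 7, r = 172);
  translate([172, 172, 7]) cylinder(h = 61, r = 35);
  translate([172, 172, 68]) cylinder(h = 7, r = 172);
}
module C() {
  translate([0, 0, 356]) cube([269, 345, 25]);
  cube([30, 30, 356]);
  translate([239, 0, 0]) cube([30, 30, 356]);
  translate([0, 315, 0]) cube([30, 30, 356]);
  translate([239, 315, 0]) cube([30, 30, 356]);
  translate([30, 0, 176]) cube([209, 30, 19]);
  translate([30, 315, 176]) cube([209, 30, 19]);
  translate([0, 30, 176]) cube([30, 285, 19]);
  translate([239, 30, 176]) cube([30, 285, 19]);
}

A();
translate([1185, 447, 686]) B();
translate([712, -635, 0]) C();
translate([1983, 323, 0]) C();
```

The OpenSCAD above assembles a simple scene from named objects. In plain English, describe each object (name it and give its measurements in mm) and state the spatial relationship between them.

A is a table with a 1693×991 mm rectangular top, 34 mm thick, top surface at z = 686 mm, supported by four 56×56 mm square legs, each inset 52 mm from the nearest pair of top edges, running from the floor.

B is a spool: two coaxial disc flanges of radius 172 mm and thickness 7 mm, joined by a core cylinder of radius 35 mm and height 61 mm. The lower flange rests on z = 0 and the three cylinders share a vertical axis.

C is a four-legged stool. The seat is a 269×345×25 mm slab whose top surface is at z = 381 mm; four square legs, each 30×30 mm in cross-section, run from the floor (z = 0) to the underside of the seat, each flush with a corner of the seat. Four stretchers, 30 mm wide and 19 mm tall, connect adjacent legs with their undersides at z = 176 mm, each running between the inner faces of the legs it joins and aligned with the legs' outer faces on the other axis.

The spool is on top of the table. Two stools sit around the table at the −y, +x sides.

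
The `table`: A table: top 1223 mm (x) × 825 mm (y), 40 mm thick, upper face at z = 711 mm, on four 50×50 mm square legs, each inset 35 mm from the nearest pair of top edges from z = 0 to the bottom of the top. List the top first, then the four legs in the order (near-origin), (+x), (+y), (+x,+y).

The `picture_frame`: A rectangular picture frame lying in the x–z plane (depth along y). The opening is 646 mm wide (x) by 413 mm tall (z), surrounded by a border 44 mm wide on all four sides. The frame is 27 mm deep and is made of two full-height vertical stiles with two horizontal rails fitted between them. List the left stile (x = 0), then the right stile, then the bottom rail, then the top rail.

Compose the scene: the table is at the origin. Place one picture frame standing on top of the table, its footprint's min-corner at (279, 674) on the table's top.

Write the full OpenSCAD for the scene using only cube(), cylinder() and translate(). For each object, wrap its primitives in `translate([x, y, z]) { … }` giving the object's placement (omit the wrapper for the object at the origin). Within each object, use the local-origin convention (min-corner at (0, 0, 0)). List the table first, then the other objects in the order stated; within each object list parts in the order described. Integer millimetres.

translate([0, 0, 671]) cube([1223, 825, 40]);
translate([35, 35, 0]) cube([50, 50, 671]);
translate([1138, 35, 0]) cube([50, 50, 671]);
translate([35, 740, 0]) cube([50, 50, 671]);
translate([1138, 740, 0]) cube([50, 50, 671]);
translate([279, 674, 711]) {
  cube([44, 27, 501]);
  translate([690, 0, 0]) cube([44, 27, 501]);
  translate([44, 0, 0]) cube([646, 27, 44]);
  translate([44, 0, 457]) cube([646, 27, 44]);
}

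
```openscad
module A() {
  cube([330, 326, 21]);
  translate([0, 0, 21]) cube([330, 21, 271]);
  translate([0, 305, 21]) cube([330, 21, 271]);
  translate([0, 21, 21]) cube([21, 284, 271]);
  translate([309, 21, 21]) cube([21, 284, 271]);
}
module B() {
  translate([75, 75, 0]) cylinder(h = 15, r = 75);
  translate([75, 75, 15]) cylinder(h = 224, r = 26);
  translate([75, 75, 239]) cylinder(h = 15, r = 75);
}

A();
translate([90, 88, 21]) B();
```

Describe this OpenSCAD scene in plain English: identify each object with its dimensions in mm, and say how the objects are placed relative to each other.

A is an open storage box with external size 330×326×292 mm and wall thickness 21 mm (the base is also 21 mm thick). The base covers the whole footprint; the four walls stand on the base, with the y-facing walls full-width and the x-facing walls fitting between their inner faces.

B is a spool: two coaxial disc flanges of radius 75 mm and thickness 15 mm, joined by a core cylinder of radius 26 mm and height 224 mm. The lower flange rests on z = 0 and the three cylinders share a vertical axis.

The spool sits inside the open box, centred.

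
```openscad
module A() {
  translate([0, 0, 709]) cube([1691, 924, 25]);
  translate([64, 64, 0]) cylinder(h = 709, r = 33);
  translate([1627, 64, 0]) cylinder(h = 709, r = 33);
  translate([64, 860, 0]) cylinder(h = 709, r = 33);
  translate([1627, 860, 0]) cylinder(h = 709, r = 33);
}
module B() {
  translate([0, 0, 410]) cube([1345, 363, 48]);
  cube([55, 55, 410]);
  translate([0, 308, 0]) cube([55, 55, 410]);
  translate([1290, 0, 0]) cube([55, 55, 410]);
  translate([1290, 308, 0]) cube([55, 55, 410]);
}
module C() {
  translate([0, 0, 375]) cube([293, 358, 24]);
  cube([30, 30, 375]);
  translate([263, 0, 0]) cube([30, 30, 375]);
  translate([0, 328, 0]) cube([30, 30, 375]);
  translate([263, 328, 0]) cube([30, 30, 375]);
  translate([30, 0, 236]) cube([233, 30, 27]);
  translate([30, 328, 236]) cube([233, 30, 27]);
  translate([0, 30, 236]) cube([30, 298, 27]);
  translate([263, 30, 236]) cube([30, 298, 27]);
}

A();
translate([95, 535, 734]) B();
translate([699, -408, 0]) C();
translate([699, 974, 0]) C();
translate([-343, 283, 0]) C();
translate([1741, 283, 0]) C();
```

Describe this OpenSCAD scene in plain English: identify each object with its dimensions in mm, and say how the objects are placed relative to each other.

A is a rectangular dining table. The top is 1691×924×25 mm with its upper surface at z = 734 mm. It stands on four round legs of 66 mm diameter, each leg's bounding box inset 31 mm from the nearest pair of top edges, running from the floor to the underside of the top.

B is a bench: a 1345×363 mm seat slab, 48 mm thick, top at z = 458 mm, on four 55×55 mm square legs flush with the seat corners and standing on z = 0.

C is a four-legged stool. The seat is 293×358 mm, 24 mm thick, top at z = 399 mm. It stands on four square legs, each 30×30 mm in cross-section, from z = 0 to the seat underside, each flush with a corner of the seat. Four stretchers, 30 mm wide and 27 mm tall, connect adjacent legs with their undersides at z = 236 mm, each running between the inner faces of the legs it joins and aligned with the legs' outer faces on the other axis.

The bench is on top of the table. Four stools sit around the table at the −y, +y, −x, +x sides.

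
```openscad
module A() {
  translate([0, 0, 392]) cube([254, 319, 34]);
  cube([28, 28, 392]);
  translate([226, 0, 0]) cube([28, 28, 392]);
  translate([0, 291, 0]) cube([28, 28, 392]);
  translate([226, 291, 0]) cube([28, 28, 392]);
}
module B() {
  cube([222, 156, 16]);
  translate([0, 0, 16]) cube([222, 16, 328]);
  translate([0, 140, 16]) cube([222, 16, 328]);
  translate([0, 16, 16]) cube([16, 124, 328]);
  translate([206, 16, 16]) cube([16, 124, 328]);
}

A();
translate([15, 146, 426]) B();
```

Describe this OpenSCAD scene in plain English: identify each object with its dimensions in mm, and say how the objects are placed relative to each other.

A is a four-legged stool. The seat is 254×319 mm, 34 mm thick, top at z = 426 mm. It stands on four square legs, each 28×28 mm in cross-section, from z = 0 to the seat underside, each flush with a corner of the seat.

B is an open storage box with external size 222×156×344 mm and wall thickness 16 mm (the base is also 16 mm thick). The base covers the whole footprint; the four walls stand on the base, with the y-facing walls full-width and the x-facing walls fitting between their inner faces.

The open box is on top of the stool.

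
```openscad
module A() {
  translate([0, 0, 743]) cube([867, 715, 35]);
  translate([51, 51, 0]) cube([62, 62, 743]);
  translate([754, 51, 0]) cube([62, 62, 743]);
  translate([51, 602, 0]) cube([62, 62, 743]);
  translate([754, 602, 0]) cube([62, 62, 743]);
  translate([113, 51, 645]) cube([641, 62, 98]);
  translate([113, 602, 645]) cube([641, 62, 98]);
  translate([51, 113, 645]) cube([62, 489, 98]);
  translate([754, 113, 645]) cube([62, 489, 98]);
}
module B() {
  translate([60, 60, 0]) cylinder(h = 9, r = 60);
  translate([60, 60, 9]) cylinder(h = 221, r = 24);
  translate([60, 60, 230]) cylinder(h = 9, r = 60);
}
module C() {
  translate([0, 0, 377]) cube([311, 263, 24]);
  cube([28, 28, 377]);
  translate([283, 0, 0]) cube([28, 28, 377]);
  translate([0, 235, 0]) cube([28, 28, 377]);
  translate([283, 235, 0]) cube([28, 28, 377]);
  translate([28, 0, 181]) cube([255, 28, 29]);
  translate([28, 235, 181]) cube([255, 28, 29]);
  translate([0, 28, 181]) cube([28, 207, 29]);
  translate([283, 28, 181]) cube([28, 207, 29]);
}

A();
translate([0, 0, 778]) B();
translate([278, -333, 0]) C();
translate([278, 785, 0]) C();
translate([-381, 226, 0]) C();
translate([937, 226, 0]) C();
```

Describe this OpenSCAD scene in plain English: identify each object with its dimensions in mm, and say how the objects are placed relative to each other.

A is a table: top 867 mm (x) × 715 mm (y), 35 mm thick, upper face at z = 778 mm, on four 62×62 mm square legs, each inset 51 mm from the nearest pair of top edges, running from z = 0 to the bottom of the top. Four apron rails, 62 mm thick and 98 mm tall, run between adjacent legs with their top edges flush with the underside of the top and their outer faces flush with the legs' outer faces.

B is a spool: two coaxial disc flanges of radius 60 mm and thickness 9 mm, joined by a core cylinder of radius 24 mm and height 221 mm. The lower flange rests on z = 0 and the three cylinders share a vertical axis.

C is a four-legged stool. The seat is 311×263 mm, 24 mm thick, top at z = 401 mm. It stands on four square legs, each 28×28 mm in cross-section, from z = 0 to the seat underside, each flush with a corner of the seat. Four stretchers, 28 mm wide and 29 mm tall, connect adjacent legs with their undersides at z = 181 mm, each running between the inner faces of the legs it joins and aligned with the legs' outer faces on the other axis.

The spool is on top of the table. Four stools sit around the table at the −y, +y, −x, +x sides.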